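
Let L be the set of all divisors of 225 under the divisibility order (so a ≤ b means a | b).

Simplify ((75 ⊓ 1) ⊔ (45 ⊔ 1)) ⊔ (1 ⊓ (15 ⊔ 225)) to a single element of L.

75 ∧ 1 = 1
45 ∨ 1 = 45
1 ∨ 45 = 45
15 ∨ 225 = 225
1 ∧ 225 = 1
45 ∨ 1 = 45

45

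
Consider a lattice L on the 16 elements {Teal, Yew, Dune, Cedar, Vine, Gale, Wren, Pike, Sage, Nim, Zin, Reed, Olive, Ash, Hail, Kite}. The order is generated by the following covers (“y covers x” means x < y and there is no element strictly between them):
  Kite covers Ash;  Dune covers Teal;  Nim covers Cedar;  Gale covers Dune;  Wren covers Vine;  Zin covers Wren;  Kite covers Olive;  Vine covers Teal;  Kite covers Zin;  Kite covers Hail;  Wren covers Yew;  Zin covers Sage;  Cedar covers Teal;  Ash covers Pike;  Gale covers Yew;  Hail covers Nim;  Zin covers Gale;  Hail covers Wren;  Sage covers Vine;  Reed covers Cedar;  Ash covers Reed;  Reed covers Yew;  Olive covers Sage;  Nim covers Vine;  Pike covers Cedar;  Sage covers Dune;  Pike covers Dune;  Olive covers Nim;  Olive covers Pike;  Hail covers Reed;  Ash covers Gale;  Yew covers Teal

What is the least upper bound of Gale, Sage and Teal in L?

Common upper bounds of {Gale, Sage, Teal}: Kite, Zin.
The least among these is Zin.

Zin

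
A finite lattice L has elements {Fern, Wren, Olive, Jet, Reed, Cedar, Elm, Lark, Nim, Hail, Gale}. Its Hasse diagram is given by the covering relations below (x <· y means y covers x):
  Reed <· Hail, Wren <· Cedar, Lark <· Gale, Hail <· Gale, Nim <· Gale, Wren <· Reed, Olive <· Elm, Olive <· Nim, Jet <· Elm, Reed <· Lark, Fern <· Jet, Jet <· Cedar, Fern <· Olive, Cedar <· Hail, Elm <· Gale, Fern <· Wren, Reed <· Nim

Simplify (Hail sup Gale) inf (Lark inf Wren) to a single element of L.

Wren

Hail ∨ Gale = Gale
Lark ∧ Wren = Wren
Gale ∧ Wren = Wren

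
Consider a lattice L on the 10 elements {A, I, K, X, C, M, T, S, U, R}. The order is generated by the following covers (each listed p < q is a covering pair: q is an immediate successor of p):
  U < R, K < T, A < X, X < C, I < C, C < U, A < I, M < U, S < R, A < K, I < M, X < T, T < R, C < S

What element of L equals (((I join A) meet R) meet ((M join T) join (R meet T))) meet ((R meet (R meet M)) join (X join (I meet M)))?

I

I ∨ A = I
I ∧ R = I
M ∨ T = R
R ∧ T = T
R ∨ T = R
I ∧ R = I
R ∧ M = M
R ∧ M = M
I ∧ M = I
X ∨ I = C
M ∨ C = U
I ∧ U = I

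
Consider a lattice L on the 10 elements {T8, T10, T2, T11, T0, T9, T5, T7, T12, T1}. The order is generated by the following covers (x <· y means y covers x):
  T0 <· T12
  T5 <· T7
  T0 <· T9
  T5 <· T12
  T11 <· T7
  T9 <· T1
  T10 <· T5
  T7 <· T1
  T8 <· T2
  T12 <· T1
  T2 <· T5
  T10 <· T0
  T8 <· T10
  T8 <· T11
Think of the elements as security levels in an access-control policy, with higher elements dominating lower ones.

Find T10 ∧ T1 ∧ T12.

Common lower bounds of {T10, T1, T12}: T10, T8.
The greatest among these is T10.

T10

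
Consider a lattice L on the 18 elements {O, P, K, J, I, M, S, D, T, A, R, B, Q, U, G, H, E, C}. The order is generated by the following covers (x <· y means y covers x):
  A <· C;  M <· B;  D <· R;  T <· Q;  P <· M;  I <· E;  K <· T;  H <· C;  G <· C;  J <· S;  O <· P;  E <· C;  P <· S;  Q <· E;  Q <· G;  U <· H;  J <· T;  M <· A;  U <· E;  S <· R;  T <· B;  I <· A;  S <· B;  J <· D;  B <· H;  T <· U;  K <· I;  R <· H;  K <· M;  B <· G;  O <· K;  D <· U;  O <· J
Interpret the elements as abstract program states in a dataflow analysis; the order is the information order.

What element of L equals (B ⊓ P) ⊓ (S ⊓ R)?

P

B ∧ P = P
S ∧ R = S
P ∧ S = P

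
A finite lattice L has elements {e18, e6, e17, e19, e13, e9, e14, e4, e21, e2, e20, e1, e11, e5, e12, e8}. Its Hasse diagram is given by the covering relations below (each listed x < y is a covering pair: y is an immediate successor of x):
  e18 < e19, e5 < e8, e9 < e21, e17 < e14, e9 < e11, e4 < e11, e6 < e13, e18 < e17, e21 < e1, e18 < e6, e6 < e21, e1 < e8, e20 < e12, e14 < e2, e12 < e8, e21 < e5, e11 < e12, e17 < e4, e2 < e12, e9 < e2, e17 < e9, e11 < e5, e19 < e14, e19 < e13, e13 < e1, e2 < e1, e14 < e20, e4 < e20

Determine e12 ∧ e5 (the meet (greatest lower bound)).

Common lower bounds of {e12, e5}: e11, e17, e18, e4, e9.
The greatest among these is e11.

e11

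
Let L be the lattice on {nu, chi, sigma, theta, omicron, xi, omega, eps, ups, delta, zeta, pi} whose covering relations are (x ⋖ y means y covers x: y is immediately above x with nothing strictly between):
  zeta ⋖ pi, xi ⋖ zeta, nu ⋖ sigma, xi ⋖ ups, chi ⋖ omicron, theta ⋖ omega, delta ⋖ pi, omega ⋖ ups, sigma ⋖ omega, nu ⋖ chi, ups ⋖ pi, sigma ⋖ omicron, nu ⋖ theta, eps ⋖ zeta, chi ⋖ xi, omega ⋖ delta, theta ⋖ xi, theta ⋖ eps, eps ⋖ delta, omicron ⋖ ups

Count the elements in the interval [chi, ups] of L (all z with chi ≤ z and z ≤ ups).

4

The interval [chi, ups] = {chi, omicron, ups, xi}, which has 4 elements.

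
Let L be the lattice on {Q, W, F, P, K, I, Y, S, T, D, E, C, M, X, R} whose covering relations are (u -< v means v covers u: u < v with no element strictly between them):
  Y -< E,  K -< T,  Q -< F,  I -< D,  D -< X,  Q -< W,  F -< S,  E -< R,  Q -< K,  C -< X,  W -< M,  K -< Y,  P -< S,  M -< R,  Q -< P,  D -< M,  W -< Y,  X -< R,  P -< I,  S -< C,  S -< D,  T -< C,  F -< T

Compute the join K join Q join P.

C

Common upper bounds of {K, Q, P}: C, R, X.
The least among these is C.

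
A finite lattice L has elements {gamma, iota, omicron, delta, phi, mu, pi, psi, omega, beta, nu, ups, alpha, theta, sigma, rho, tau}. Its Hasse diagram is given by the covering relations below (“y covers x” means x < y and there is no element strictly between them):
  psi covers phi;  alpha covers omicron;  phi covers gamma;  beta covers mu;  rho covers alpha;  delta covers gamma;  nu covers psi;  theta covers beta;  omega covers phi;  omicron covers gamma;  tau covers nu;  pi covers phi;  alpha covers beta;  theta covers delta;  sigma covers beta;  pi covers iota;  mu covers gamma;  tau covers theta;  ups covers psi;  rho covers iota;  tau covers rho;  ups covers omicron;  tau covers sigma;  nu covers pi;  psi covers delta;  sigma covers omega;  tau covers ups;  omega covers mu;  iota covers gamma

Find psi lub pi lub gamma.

nu

Common upper bounds of {psi, pi, gamma}: nu, tau.
The least among these is nu.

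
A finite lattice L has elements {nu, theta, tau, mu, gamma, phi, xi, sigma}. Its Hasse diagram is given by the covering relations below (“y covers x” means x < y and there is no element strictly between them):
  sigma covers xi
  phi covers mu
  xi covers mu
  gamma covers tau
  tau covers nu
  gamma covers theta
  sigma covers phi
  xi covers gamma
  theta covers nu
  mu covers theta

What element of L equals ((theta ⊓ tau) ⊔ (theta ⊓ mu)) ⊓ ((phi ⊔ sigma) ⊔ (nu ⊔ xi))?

theta ∧ tau = nu
theta ∧ mu = theta
nu ∨ theta = theta
phi ∨ sigma = sigma
nu ∨ xi = xi
sigma ∨ xi = sigma
theta ∧ sigma = theta

theta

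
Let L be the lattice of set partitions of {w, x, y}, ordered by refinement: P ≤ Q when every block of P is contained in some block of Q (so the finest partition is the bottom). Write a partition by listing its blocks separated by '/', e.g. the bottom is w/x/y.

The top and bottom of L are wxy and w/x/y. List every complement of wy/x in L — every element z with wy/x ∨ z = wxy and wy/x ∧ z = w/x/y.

w/xy, wx/y

Need z with wy/x ∨ z = wxy and wy/x ∧ z = w/x/y.
Checking each element gives: w/xy, wx/y.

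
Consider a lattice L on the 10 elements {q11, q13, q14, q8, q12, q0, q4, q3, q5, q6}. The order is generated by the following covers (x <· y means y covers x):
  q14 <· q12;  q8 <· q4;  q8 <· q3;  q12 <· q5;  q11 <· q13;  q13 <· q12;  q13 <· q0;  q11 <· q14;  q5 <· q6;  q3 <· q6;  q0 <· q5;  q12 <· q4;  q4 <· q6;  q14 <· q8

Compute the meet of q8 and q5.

q14

Common lower bounds of {q8, q5}: q11, q14.
The greatest among these is q14.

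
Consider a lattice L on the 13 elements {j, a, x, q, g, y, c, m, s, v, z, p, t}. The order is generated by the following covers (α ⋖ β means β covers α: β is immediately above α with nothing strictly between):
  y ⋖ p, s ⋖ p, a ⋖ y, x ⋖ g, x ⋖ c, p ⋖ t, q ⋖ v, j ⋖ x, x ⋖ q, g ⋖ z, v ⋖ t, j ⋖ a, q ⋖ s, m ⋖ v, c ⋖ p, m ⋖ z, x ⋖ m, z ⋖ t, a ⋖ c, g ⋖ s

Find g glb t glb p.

g

Common lower bounds of {g, t, p}: g, j, x.
The greatest among these is g.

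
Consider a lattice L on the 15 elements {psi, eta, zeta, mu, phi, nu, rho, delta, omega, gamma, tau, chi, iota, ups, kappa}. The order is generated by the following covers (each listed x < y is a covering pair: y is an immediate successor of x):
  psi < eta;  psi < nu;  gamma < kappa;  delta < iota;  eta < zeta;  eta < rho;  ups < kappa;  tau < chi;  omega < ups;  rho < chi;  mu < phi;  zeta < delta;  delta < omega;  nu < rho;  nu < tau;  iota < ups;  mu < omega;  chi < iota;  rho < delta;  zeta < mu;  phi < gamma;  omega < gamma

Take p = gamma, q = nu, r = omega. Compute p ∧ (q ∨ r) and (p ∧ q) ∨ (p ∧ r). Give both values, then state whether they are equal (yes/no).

q ∨ r = omega, so p ∧ (q ∨ r) = gamma ∧ omega = omega.
p ∧ q = nu and p ∧ r = omega, so (p ∧ q) ∨ (p ∧ r) = nu ∨ omega = omega.
Equal: yes.

omega; omega; yes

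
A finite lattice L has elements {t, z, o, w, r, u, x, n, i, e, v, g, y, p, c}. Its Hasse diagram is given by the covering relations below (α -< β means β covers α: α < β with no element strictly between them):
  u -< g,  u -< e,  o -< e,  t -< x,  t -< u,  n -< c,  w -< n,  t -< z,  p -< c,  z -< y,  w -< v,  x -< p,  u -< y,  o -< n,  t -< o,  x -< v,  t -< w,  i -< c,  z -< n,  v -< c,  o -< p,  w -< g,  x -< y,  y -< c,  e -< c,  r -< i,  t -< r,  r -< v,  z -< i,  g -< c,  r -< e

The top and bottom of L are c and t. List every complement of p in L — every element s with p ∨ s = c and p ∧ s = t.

Need s with p ∨ s = c and p ∧ s = t.
Checking each element gives: g, i, r, u, w, z.

g, i, r, u, w, z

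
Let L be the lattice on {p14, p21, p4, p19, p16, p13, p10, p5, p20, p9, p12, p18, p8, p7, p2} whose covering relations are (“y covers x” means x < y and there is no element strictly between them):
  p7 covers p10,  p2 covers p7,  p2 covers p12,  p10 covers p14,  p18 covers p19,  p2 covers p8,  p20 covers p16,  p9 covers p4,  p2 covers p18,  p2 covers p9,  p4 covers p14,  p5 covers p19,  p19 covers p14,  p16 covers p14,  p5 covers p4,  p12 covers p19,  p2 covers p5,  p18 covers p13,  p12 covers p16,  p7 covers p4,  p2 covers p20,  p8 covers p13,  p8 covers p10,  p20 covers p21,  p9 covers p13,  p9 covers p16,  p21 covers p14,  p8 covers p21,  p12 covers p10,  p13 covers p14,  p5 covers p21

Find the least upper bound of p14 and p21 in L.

p21

Common upper bounds of {p14, p21}: p2, p20, p21, p5, p8.
The least among these is p21.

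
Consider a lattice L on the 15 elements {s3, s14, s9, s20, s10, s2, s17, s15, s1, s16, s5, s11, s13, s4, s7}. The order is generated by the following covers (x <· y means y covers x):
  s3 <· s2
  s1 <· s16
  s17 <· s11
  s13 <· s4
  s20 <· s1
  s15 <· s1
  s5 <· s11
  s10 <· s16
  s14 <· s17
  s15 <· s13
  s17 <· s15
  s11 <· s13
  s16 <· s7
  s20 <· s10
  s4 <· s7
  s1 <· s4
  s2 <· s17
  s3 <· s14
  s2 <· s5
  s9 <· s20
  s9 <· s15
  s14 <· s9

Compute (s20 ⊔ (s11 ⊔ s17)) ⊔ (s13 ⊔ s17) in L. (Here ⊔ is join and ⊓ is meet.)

s4

s11 ∨ s17 = s11
s20 ∨ s11 = s4
s13 ∨ s17 = s13
s4 ∨ s13 = s4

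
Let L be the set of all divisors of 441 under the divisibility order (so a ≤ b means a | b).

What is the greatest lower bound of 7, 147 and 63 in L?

7

In the divisibility order, the meet is the greatest common divisor: gcd(7, 147, 63) = 7.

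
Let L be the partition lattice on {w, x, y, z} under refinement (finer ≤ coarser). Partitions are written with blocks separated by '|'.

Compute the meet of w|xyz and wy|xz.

w|xz|y

The meet (common refinement) of w|xyz and wy|xz intersects blocks pairwise, giving w|xz|y.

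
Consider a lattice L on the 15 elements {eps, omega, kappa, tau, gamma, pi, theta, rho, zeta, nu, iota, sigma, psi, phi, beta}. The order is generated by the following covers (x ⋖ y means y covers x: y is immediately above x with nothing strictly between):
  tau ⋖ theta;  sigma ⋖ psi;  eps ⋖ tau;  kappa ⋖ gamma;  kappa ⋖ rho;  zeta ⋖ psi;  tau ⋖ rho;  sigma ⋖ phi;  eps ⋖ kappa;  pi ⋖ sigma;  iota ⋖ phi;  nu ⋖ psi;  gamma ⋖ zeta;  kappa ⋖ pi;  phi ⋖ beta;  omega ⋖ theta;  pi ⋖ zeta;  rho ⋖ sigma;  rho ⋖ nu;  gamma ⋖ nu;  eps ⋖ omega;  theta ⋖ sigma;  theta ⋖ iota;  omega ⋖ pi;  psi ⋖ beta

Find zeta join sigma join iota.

Common upper bounds of {zeta, sigma, iota}: beta.
The least among these is beta.

beta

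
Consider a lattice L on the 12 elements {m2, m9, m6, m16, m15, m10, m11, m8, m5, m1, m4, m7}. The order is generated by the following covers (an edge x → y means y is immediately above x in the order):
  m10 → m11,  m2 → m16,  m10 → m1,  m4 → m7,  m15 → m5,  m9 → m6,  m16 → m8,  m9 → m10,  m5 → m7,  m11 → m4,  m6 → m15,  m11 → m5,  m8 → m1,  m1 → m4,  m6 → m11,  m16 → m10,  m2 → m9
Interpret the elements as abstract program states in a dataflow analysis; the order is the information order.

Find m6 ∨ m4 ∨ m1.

m4

Common upper bounds of {m6, m4, m1}: m4, m7.
The least among these is m4.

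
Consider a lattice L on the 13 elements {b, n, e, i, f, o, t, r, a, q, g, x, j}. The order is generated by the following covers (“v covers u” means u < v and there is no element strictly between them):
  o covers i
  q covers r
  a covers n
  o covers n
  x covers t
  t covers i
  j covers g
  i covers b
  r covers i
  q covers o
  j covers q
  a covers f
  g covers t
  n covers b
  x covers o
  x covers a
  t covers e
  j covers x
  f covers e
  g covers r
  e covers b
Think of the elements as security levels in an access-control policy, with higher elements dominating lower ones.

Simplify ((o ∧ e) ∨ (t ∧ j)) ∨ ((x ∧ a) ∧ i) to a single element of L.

o ∧ e = b
t ∧ j = t
b ∨ t = t
x ∧ a = a
a ∧ i = b
t ∨ b = t

t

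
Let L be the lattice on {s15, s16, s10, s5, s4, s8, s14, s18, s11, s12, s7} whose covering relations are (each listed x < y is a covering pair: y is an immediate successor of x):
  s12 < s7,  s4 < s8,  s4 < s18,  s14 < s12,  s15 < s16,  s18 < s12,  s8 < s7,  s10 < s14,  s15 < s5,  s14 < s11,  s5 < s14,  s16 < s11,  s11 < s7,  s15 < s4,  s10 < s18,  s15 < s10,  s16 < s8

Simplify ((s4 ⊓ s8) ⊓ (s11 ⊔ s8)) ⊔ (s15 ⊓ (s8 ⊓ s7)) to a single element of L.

s4 ∧ s8 = s4
s11 ∨ s8 = s7
s4 ∧ s7 = s4
s8 ∧ s7 = s8
s15 ∧ s8 = s15
s4 ∨ s15 = s4

s4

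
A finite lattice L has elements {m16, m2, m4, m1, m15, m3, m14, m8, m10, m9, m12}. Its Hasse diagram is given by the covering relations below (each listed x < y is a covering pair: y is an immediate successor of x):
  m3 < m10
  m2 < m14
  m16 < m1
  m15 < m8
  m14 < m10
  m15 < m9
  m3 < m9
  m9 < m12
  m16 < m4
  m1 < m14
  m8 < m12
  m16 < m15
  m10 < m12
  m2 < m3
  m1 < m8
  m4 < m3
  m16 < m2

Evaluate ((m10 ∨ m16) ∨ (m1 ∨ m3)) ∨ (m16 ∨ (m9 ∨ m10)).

m12

m10 ∨ m16 = m10
m1 ∨ m3 = m10
m10 ∨ m10 = m10
m9 ∨ m10 = m12
m16 ∨ m12 = m12
m10 ∨ m12 = m12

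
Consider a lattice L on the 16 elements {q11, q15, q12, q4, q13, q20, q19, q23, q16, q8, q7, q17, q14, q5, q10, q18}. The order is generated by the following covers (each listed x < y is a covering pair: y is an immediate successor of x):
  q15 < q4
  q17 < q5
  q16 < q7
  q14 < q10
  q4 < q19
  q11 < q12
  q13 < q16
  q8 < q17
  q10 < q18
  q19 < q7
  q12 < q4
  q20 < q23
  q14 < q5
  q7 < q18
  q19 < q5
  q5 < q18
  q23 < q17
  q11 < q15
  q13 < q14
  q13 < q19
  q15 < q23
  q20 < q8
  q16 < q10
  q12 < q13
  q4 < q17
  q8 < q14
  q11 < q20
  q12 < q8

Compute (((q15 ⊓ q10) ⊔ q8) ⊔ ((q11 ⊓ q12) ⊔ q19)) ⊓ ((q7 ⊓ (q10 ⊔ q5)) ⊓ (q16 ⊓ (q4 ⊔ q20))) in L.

q15 ∧ q10 = q11
q11 ∨ q8 = q8
q11 ∧ q12 = q11
q11 ∨ q19 = q19
q8 ∨ q19 = q5
q10 ∨ q5 = q18
q7 ∧ q18 = q7
q4 ∨ q20 = q17
q16 ∧ q17 = q12
q7 ∧ q12 = q12
q5 ∧ q12 = q12

q12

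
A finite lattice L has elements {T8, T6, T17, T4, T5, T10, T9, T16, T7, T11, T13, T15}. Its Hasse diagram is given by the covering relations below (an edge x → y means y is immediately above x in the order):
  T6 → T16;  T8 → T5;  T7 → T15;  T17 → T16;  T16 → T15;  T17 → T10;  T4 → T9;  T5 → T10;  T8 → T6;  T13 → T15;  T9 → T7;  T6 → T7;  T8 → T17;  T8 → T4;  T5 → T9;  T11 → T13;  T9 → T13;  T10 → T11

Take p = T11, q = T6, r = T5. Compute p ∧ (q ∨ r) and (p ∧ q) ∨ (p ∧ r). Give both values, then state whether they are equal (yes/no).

T5; T5; yes

q ∨ r = T7, so p ∧ (q ∨ r) = T11 ∧ T7 = T5.
p ∧ q = T8 and p ∧ r = T5, so (p ∧ q) ∨ (p ∧ r) = T8 ∨ T5 = T5.
Equal: yes.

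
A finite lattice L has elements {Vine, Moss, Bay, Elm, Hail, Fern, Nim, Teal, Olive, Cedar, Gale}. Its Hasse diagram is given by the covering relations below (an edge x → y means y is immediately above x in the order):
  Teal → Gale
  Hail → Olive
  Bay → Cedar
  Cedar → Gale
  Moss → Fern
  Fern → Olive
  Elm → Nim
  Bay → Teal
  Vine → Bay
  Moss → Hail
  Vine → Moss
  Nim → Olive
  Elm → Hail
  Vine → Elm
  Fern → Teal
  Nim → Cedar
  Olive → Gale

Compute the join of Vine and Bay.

Common upper bounds of {Vine, Bay}: Bay, Cedar, Gale, Teal.
The least among these is Bay.

Bay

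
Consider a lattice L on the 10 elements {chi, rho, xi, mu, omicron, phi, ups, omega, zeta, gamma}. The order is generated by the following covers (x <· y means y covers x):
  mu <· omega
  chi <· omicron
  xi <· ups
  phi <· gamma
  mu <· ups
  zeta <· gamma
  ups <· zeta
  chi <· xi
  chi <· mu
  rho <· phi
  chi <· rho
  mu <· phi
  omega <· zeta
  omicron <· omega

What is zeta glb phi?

mu

Common lower bounds of {zeta, phi}: chi, mu.
The greatest among these is mu.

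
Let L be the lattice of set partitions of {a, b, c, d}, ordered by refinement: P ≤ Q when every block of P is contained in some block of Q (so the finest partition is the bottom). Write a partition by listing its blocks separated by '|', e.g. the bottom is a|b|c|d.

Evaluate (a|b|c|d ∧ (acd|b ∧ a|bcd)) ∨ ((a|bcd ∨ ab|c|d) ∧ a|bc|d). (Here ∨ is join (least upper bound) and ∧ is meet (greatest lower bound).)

a|bc|d

acd|b ∧ a|bcd = a|b|cd
a|b|c|d ∧ a|b|cd = a|b|c|d
a|bcd ∨ ab|c|d = abcd
abcd ∧ a|bc|d = a|bc|d
a|b|c|d ∨ a|bc|d = a|bc|d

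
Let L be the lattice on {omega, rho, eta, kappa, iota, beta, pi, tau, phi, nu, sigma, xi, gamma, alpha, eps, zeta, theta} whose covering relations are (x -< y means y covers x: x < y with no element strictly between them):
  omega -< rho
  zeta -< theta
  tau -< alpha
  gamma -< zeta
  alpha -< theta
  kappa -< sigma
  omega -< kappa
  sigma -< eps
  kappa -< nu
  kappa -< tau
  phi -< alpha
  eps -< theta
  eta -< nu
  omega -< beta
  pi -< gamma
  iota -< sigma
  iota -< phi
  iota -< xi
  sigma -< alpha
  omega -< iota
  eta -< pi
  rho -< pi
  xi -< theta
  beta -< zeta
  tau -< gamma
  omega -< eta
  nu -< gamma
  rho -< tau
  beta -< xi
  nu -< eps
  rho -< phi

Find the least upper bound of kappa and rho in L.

Common upper bounds of {kappa, rho}: alpha, gamma, tau, theta, zeta.
The least among these is tau.

tau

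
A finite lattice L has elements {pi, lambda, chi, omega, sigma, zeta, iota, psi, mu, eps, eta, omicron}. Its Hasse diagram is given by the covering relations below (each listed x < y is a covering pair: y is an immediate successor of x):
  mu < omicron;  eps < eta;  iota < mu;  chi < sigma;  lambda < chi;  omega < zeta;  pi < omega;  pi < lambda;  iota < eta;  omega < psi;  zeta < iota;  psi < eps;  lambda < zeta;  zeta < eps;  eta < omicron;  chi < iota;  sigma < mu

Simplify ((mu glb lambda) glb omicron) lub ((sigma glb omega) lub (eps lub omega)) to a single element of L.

mu ∧ lambda = lambda
lambda ∧ omicron = lambda
sigma ∧ omega = pi
eps ∨ omega = eps
pi ∨ eps = eps
lambda ∨ eps = eps

eps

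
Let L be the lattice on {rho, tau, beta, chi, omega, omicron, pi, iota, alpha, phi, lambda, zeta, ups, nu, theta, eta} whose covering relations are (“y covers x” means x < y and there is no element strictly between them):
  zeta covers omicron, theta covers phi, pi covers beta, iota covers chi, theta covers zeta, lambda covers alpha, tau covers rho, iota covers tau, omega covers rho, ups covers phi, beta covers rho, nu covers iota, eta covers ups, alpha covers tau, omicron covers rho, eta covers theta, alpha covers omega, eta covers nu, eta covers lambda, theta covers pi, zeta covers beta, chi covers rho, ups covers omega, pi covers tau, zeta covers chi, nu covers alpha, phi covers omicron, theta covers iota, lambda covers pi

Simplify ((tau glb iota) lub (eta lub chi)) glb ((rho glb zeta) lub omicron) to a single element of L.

tau ∧ iota = tau
eta ∨ chi = eta
tau ∨ eta = eta
rho ∧ zeta = rho
rho ∨ omicron = omicron
eta ∧ omicron = omicron

omicron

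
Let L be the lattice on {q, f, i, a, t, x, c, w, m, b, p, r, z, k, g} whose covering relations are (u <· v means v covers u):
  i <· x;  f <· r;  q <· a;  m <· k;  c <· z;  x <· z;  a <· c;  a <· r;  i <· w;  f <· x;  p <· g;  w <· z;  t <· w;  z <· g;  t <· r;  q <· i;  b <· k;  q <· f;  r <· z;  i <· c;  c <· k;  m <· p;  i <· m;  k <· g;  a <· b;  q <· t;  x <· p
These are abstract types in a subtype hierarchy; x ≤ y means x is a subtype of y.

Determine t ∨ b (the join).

g

Common upper bounds of {t, b}: g.
The least among these is g.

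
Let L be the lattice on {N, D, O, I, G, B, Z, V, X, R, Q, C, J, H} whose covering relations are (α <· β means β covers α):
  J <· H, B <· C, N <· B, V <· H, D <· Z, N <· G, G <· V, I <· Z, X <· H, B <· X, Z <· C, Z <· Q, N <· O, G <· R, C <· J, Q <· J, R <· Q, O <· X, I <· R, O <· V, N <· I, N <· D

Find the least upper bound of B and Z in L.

Common upper bounds of {B, Z}: C, H, J.
The least among these is C.

C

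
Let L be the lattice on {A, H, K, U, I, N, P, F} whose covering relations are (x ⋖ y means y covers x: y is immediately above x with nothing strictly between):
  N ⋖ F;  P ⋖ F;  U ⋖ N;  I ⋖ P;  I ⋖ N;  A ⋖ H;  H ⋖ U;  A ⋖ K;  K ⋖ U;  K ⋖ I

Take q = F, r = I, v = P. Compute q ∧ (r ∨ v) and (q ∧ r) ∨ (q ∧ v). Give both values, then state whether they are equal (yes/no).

r ∨ v = P, so q ∧ (r ∨ v) = F ∧ P = P.
q ∧ r = I and q ∧ v = P, so (q ∧ r) ∨ (q ∧ v) = I ∨ P = P.
Equal: yes.

P; P; yes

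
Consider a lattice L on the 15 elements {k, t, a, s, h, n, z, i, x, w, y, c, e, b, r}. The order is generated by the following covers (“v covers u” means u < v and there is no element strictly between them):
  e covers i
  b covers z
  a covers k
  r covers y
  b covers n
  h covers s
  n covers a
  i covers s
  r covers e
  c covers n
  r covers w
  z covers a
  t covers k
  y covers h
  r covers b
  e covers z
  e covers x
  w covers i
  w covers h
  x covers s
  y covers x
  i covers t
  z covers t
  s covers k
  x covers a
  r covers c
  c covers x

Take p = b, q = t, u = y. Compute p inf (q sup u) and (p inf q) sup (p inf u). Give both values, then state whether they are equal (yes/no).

q sup u = r, so p inf (q sup u) = b inf r = b.
p inf q = t and p inf u = a, so (p inf q) sup (p inf u) = t sup a = z.
Equal: no.

b; z; no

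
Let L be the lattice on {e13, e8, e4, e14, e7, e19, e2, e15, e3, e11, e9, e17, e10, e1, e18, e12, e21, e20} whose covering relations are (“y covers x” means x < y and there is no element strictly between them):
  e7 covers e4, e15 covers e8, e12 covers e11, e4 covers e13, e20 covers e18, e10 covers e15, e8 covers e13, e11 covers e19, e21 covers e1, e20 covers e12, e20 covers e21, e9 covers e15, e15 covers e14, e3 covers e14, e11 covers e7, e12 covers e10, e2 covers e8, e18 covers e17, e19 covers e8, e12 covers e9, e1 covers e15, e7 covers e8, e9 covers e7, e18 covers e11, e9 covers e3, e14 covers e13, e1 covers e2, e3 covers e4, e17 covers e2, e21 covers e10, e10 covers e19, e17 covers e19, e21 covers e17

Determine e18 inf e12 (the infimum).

Common lower bounds of {e18, e12}: e11, e13, e19, e4, e7, e8.
The greatest among these is e11.

e11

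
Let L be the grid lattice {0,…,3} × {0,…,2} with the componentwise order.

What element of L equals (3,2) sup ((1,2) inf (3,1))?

(1,2) ∧ (3,1) = (1,1)
(3,2) ∨ (1,1) = (3,2)

(3,2)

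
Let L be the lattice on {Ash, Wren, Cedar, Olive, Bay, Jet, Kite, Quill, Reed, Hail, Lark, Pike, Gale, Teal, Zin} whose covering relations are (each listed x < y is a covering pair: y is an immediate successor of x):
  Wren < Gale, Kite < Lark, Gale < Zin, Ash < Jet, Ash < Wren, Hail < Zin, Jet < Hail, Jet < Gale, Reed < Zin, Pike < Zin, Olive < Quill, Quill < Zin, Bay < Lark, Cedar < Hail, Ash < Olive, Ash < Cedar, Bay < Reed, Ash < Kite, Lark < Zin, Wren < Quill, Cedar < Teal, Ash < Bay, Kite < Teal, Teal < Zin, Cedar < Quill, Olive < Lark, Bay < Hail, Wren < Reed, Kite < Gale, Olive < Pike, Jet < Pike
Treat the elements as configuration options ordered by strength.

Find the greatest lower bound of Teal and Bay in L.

Common lower bounds of {Teal, Bay}: Ash.
The greatest among these is Ash.

Ash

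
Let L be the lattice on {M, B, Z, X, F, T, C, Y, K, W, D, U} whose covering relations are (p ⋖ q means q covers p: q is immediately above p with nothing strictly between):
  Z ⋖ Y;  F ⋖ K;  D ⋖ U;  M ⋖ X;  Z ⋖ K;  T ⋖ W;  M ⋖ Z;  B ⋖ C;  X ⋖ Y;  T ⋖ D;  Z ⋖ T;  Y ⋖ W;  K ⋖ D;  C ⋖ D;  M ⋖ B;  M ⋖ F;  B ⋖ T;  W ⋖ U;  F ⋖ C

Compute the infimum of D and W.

Common lower bounds of {D, W}: B, M, T, Z.
The greatest among these is T.

T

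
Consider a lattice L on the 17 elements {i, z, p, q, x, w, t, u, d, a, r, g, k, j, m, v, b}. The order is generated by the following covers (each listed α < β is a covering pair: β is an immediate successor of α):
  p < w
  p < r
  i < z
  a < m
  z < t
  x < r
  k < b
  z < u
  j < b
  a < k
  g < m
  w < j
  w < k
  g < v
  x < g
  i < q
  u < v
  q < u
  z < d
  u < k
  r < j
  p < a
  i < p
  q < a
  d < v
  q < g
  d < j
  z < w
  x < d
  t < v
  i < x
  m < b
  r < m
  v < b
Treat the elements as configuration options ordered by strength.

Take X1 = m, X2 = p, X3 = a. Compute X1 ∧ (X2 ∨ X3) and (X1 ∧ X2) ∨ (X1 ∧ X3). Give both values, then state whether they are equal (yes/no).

a; a; yes

X2 ∨ X3 = a, so X1 ∧ (X2 ∨ X3) = m ∧ a = a.
X1 ∧ X2 = p and X1 ∧ X3 = a, so (X1 ∧ X2) ∨ (X1 ∧ X3) = p ∨ a = a.
Equal: yes.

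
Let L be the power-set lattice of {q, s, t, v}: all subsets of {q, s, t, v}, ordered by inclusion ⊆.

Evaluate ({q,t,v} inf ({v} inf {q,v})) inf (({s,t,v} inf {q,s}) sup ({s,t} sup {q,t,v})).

{v} ∧ {q,v} = {v}
{q,t,v} ∧ {v} = {v}
{s,t,v} ∧ {q,s} = {s}
{s,t} ∨ {q,t,v} = {q,s,t,v}
{s} ∨ {q,s,t,v} = {q,s,t,v}
{v} ∧ {q,s,t,v} = {v}

{v}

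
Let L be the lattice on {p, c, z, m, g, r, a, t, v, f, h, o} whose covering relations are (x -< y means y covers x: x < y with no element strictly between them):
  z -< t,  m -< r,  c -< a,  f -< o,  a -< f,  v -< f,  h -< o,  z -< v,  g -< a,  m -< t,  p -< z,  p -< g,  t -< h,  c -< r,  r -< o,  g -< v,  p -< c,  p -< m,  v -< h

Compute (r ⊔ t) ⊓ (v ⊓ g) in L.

g

r ∨ t = o
v ∧ g = g
o ∧ g = g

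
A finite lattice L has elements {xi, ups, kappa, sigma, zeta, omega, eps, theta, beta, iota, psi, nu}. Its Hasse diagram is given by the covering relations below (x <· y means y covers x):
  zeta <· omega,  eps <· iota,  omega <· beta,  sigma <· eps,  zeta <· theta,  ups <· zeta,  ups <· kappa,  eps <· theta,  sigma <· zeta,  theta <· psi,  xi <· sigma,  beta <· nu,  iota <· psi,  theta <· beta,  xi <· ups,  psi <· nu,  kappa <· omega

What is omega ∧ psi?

zeta

Common lower bounds of {omega, psi}: sigma, ups, xi, zeta.
The greatest among these is zeta.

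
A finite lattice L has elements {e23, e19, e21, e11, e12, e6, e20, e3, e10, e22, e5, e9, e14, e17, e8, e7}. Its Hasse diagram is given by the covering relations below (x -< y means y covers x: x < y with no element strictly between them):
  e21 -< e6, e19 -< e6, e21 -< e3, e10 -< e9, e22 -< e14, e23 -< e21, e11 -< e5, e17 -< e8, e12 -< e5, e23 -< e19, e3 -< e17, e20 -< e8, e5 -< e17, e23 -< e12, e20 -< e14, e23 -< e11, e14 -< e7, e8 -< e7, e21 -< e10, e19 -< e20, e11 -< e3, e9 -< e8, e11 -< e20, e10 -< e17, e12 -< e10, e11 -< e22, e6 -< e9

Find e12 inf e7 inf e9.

e12

Common lower bounds of {e12, e7, e9}: e12, e23.
The greatest among these is e12.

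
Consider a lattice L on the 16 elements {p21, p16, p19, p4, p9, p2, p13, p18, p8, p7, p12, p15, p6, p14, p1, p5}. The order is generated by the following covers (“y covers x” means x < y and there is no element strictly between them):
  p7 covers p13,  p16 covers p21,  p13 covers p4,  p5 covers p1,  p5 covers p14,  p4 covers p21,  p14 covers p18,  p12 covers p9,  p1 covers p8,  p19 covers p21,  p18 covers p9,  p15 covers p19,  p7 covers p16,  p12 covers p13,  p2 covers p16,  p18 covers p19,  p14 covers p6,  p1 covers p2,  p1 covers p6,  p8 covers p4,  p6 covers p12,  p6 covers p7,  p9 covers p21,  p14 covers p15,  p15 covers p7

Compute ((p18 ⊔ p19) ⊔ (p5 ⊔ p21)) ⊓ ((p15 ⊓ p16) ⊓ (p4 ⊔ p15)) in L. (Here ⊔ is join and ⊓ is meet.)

p18 ∨ p19 = p18
p5 ∨ p21 = p5
p18 ∨ p5 = p5
p15 ∧ p16 = p16
p4 ∨ p15 = p15
p16 ∧ p15 = p16
p5 ∧ p16 = p16

p16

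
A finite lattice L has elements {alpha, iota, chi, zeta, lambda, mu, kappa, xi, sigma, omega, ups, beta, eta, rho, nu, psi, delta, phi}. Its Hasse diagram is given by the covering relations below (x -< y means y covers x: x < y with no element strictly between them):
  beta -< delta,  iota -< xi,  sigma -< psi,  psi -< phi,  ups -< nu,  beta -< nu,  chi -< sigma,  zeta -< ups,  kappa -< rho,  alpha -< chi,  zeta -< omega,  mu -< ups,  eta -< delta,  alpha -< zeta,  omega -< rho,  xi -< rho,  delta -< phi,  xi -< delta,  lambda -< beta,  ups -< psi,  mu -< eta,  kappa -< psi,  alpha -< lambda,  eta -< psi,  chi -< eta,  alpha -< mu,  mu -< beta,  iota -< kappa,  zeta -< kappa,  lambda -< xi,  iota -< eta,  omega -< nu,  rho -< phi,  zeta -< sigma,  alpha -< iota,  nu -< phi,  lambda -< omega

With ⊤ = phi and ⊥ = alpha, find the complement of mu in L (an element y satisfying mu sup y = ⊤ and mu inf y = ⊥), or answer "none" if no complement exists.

Need y with mu ∨ y = phi and mu ∧ y = alpha.
Checking each element gives: rho.

rho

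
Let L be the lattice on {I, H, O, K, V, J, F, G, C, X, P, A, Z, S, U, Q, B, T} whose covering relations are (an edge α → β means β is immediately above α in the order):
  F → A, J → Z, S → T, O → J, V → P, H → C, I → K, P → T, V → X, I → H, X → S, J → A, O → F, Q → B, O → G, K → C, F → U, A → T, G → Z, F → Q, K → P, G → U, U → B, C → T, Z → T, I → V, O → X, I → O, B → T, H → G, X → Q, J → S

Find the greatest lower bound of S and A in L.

Common lower bounds of {S, A}: I, J, O.
The greatest among these is J.

J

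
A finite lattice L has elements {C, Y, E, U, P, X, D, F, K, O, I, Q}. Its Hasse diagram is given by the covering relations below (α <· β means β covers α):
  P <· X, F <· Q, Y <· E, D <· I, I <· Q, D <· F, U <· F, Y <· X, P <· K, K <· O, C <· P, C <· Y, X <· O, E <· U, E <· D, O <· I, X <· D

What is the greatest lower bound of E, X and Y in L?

Y

Common lower bounds of {E, X, Y}: C, Y.
The greatest among these is Y.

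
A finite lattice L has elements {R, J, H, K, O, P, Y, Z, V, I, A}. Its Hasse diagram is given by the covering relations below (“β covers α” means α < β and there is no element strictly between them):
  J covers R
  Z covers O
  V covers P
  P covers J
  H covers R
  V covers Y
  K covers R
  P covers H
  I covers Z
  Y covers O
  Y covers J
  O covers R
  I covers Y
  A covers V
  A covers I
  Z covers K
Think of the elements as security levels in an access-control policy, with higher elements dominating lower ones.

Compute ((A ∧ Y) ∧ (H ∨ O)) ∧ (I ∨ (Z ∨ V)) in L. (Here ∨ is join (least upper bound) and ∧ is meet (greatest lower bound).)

A ∧ Y = Y
H ∨ O = V
Y ∧ V = Y
Z ∨ V = A
I ∨ A = A
Y ∧ A = Y

Y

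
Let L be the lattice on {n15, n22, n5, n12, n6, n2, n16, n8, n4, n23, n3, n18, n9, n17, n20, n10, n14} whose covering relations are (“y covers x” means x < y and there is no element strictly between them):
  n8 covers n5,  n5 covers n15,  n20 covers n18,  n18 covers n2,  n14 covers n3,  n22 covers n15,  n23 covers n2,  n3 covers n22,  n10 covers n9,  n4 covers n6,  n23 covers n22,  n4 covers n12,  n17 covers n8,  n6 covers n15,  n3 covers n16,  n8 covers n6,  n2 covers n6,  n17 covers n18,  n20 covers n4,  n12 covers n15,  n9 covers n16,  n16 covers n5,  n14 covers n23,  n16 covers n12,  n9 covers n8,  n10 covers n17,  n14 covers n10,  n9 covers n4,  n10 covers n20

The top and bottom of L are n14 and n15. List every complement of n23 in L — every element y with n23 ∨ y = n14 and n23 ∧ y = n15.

Need y with n23 ∨ y = n14 and n23 ∧ y = n15.
Checking each element gives: n12, n16, n5.

n12, n16, n5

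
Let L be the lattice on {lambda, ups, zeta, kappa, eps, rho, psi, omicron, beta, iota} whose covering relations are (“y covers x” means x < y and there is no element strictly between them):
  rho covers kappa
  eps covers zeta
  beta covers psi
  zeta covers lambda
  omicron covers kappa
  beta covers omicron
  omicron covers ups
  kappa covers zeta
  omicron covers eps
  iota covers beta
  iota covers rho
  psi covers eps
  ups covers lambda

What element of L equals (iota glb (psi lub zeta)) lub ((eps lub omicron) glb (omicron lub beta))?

psi ∨ zeta = psi
iota ∧ psi = psi
eps ∨ omicron = omicron
omicron ∨ beta = beta
omicron ∧ beta = omicron
psi ∨ omicron = beta

beta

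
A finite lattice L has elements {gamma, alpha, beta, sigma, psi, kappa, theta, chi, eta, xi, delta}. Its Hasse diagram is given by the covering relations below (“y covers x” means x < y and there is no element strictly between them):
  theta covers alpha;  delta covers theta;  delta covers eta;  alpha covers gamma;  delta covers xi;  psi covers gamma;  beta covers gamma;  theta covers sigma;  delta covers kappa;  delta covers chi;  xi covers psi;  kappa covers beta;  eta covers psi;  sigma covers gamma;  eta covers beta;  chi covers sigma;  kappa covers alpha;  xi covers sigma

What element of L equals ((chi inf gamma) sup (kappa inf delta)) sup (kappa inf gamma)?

kappa

chi ∧ gamma = gamma
kappa ∧ delta = kappa
gamma ∨ kappa = kappa
kappa ∧ gamma = gamma
kappa ∨ gamma = kappa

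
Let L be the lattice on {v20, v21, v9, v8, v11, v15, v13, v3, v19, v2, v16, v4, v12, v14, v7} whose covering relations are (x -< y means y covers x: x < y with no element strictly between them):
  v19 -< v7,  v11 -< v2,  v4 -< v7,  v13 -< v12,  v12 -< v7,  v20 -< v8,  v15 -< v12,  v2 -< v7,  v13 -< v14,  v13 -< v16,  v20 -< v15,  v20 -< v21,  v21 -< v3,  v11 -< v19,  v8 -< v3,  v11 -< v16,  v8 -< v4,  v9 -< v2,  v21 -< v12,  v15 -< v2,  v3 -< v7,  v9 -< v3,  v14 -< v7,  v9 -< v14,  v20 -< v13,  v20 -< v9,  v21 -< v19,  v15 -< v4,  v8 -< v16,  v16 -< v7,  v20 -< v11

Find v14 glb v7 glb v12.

Common lower bounds of {v14, v7, v12}: v13, v20.
The greatest among these is v13.

v13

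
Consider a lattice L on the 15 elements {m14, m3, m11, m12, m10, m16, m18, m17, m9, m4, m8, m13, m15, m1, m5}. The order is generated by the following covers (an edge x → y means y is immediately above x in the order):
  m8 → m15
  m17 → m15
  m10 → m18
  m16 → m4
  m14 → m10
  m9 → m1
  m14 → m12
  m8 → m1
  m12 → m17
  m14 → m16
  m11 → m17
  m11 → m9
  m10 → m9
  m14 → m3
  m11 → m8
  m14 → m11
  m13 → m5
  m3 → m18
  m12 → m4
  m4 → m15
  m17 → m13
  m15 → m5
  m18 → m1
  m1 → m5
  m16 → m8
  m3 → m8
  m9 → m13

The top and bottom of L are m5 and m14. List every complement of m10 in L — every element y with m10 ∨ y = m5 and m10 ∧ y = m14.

m15, m4

Need y with m10 ∨ y = m5 and m10 ∧ y = m14.
Checking each element gives: m15, m4.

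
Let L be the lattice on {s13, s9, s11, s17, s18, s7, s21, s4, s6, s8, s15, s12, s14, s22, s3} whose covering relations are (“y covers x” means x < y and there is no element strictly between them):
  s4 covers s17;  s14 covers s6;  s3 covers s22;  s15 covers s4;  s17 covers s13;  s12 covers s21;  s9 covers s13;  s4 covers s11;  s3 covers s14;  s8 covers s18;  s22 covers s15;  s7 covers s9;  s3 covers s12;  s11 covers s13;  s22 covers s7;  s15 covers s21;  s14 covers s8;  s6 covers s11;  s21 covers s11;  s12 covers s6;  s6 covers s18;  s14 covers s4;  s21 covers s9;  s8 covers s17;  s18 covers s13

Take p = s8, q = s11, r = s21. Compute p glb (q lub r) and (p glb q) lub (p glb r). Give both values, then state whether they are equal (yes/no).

s13; s13; yes

q lub r = s21, so p glb (q lub r) = s8 glb s21 = s13.
p glb q = s13 and p glb r = s13, so (p glb q) lub (p glb r) = s13 lub s13 = s13.
Equal: yes.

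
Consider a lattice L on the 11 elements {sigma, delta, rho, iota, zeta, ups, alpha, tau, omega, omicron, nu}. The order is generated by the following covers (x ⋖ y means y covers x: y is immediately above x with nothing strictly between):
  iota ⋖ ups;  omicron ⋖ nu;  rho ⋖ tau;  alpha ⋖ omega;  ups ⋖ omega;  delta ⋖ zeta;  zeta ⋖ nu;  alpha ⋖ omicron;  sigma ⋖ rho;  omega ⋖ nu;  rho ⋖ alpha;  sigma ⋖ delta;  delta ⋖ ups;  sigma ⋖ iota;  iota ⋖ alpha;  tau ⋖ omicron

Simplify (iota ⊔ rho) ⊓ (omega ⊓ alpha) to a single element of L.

alpha

iota ∨ rho = alpha
omega ∧ alpha = alpha
alpha ∧ alpha = alpha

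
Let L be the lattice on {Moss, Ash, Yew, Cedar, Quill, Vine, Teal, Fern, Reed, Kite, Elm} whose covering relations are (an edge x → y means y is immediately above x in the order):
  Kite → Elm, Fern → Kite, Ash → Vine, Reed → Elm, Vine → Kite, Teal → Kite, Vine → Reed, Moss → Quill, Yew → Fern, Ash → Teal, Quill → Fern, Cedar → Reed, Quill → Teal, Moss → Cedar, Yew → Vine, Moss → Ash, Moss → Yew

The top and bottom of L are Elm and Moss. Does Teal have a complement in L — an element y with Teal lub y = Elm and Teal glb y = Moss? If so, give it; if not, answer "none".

Need y with Teal ∨ y = Elm and Teal ∧ y = Moss.
Checking each element gives: Cedar.

Cedar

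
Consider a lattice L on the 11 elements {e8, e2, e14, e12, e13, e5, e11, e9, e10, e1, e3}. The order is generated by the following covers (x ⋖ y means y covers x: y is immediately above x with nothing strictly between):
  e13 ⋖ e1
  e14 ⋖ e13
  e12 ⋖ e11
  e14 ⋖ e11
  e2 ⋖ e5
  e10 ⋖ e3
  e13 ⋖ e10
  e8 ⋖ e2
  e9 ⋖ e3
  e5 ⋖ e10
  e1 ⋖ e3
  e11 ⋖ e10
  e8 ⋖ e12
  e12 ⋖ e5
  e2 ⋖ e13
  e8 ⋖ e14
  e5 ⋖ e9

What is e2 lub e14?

Common upper bounds of {e2, e14}: e1, e10, e13, e3.
The least among these is e13.

e13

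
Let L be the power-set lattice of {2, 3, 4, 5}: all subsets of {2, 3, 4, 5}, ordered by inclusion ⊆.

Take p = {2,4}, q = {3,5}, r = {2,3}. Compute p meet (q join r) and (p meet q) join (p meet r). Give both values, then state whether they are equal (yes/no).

{2}; {2}; yes

q join r = {2,3,5}, so p meet (q join r) = {2,4} meet {2,3,5} = {2}.
p meet q = {} and p meet r = {2}, so (p meet q) join (p meet r) = {} join {2} = {2}.
Equal: yes.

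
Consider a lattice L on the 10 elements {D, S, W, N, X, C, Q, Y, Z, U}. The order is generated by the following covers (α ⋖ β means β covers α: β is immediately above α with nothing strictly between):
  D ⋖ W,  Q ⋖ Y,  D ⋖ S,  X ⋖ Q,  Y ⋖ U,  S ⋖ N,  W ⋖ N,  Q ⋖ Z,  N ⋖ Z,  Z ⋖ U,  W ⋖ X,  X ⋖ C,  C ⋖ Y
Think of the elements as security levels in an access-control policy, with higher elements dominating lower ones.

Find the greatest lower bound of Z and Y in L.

Common lower bounds of {Z, Y}: D, Q, W, X.
The greatest among these is Q.

Q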